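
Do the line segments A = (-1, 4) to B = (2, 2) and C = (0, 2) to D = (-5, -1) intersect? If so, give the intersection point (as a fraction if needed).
No (intersection of containing lines falls outside at least one segment)

Parametrize and solve: t = 13/19, s = -4/19. At least one of these is outside [0, 1], so the segments do not intersect.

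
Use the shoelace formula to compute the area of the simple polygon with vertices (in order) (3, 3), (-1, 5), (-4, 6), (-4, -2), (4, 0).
Area = 42

Shoelace formula: Area = (1/2) |Σ_i (x_i · y_{i+1} − x_{i+1} · y_i)| (indices mod n). Compute each cross term:
  (3)(5) − (-1)(3) = 18
  (-1)(6) − (-4)(5) = 14
  (-4)(-2) − (-4)(6) = 32
  (-4)(0) − (4)(-2) = 8
  (4)(3) − (3)(0) = 12
Sum = 84, so (signed) Area = 84/2 = 42, |Area| = 42.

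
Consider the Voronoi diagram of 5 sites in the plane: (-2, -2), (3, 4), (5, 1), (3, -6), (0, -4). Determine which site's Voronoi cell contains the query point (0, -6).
Nearest site = (0, -4)

The Voronoi cell of site s contains exactly those query points closer to s than to any other site. Compute squared distances from q = (0, -6) to each site:
  (0 − 0)² + (-4 − -6)² = 4
  (3 − 0)² + (-6 − -6)² = 9
  (-2 − 0)² + (-2 − -6)² = 20
  (5 − 0)² + (1 − -6)² = 74
  (3 − 0)² + (4 − -6)² = 109
Minimum is attained by (0, -4), so q lies in its Voronoi cell.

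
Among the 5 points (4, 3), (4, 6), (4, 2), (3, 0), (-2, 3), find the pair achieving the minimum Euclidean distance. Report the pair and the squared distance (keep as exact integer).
Pair = ((4, 3), (4, 2)); squared distance = 1

Compute all C(5, 2) = 10 pairwise squared distances (x_i − x_j)² + (y_i − y_j)². The minimum is 1, attained by the pair ((4, 3), (4, 2)).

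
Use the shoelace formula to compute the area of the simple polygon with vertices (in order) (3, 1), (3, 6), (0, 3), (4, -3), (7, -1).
Area = 39/2

Shoelace formula: Area = (1/2) |Σ_i (x_i · y_{i+1} − x_{i+1} · y_i)| (indices mod n). Compute each cross term:
  (3)(6) − (3)(1) = 15
  (3)(3) − (0)(6) = 9
  (0)(-3) − (4)(3) = -12
  (4)(-1) − (7)(-3) = 17
  (7)(1) − (3)(-1) = 10
Sum = 39, so (signed) Area = 39/2 = 39/2, |Area| = 39/2.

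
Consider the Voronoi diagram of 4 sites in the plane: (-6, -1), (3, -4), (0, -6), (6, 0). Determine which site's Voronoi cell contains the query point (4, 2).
Nearest site = (6, 0)

The Voronoi cell of site s contains exactly those query points closer to s than to any other site. Compute squared distances from q = (4, 2) to each site:
  (6 − 4)² + (0 − 2)² = 8
  (3 − 4)² + (-4 − 2)² = 37
  (0 − 4)² + (-6 − 2)² = 80
  (-6 − 4)² + (-1 − 2)² = 109
Minimum is attained by (6, 0), so q lies in its Voronoi cell.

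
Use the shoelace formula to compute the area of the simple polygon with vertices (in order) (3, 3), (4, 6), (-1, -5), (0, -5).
Area = 6

Shoelace formula: Area = (1/2) |Σ_i (x_i · y_{i+1} − x_{i+1} · y_i)| (indices mod n). Compute each cross term:
  (3)(6) − (4)(3) = 6
  (4)(-5) − (-1)(6) = -14
  (-1)(-5) − (0)(-5) = 5
  (0)(3) − (3)(-5) = 15
Sum = 12, so (signed) Area = 12/2 = 6, |Area| = 6.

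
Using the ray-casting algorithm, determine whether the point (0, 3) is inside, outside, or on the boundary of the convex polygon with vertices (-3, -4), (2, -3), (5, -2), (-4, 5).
The point (0, 3) lies strictly outside the polygon

Cast a horizontal ray to the right from the query point and count how many polygon edges it crosses (each edge strictly once or zero times, handled with the usual half-open convention). 
Parity of crossings → even ⇒ outside.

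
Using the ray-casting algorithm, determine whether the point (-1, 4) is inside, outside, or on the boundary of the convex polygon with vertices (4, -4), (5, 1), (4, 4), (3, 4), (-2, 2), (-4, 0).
The point (-1, 4) lies strictly outside the polygon

Cast a horizontal ray to the right from the query point and count how many polygon edges it crosses (each edge strictly once or zero times, handled with the usual half-open convention). 
Parity of crossings → even ⇒ outside.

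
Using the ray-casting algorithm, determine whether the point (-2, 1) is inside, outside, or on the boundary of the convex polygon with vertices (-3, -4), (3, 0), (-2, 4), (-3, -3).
The point (-2, 1) lies strictly inside the polygon

Cast a horizontal ray to the right from the query point and count how many polygon edges it crosses (each edge strictly once or zero times, handled with the usual half-open convention). 
Parity of crossings → odd ⇒ inside.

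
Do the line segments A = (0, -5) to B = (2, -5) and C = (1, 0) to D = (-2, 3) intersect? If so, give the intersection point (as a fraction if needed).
No (intersection of containing lines falls outside at least one segment)

Parametrize and solve: t = 3, s = -5/3. At least one of these is outside [0, 1], so the segments do not intersect.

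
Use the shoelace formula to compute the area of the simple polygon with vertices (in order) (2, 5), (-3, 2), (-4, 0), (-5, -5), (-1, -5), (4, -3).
Area = 58

Shoelace formula: Area = (1/2) |Σ_i (x_i · y_{i+1} − x_{i+1} · y_i)| (indices mod n). Compute each cross term:
  (2)(2) − (-3)(5) = 19
  (-3)(0) − (-4)(2) = 8
  (-4)(-5) − (-5)(0) = 20
  (-5)(-5) − (-1)(-5) = 20
  (-1)(-3) − (4)(-5) = 23
  (4)(5) − (2)(-3) = 26
Sum = 116, so (signed) Area = 116/2 = 58, |Area| = 58.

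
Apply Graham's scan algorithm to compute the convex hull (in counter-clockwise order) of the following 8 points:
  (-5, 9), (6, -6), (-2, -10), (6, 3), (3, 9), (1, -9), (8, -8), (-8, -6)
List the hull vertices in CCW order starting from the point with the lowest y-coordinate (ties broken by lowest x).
Hull (CCW) = [(-2, -10), (8, -8), (6, 3), (3, 9), (-5, 9), (-8, -6)]

Graham scan procedure:
  1. Find the pivot p₀ = point with lowest y (tie → lowest x): (-2, -10).
  2. Sort the remaining points by polar angle around p₀.
  3. Walk through sorted points, maintaining a stack; pop the top while the last three entries make a non-left turn (cross product ≤ 0).
  4. Final stack is the convex hull in CCW order: (-2, -10), (8, -8), (6, 3), (3, 9), (-5, 9), (-8, -6).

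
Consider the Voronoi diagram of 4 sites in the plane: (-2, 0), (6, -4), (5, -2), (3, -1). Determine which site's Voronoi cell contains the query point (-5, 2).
Nearest site = (-2, 0)

The Voronoi cell of site s contains exactly those query points closer to s than to any other site. Compute squared distances from q = (-5, 2) to each site:
  (-2 − -5)² + (0 − 2)² = 13
  (3 − -5)² + (-1 − 2)² = 73
  (5 − -5)² + (-2 − 2)² = 116
  (6 − -5)² + (-4 − 2)² = 157
Minimum is attained by (-2, 0), so q lies in its Voronoi cell.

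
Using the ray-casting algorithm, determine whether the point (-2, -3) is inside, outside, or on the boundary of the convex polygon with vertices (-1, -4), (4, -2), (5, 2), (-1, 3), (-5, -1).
The point (-2, -3) lies strictly inside the polygon

Cast a horizontal ray to the right from the query point and count how many polygon edges it crosses (each edge strictly once or zero times, handled with the usual half-open convention). 
Parity of crossings → odd ⇒ inside.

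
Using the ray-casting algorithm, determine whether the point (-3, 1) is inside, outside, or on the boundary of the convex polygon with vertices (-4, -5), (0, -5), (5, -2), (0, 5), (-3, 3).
The point (-3, 1) lies strictly inside the polygon

Cast a horizontal ray to the right from the query point and count how many polygon edges it crosses (each edge strictly once or zero times, handled with the usual half-open convention). 
Parity of crossings → odd ⇒ inside.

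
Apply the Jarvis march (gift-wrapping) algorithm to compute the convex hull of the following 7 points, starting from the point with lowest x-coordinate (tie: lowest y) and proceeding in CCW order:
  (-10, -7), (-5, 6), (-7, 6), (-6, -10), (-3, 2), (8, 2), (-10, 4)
Hull (CCW) = [(-10, -7), (-6, -10), (8, 2), (-5, 6), (-7, 6), (-10, 4)]

Jarvis march: at each step, from the current hull vertex p, select the next vertex q as the point such that every other point lies strictly to the left of (or on) the directed line p → q. (Equivalently: for every other point r, the cross product (q − p) × (r − p) ≥ 0.)
Starting point (lowest x, tie lowest y): (-10, -7). Wrap until returning to start. Resulting hull: (-10, -7), (-6, -10), (8, 2), (-5, 6), (-7, 6), (-10, 4).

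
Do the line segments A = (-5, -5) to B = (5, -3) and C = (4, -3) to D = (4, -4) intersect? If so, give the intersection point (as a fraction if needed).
Yes; intersection at (4, -16/5) (t = 9/10 on AB, s = 1/5 on CD)

Parametrize AB as A + t(B − A) = (-5 + 10 t, -5 + 2 t) and CD as C + s(D − C) = (4 + 0 s, -3 + -1 s). Solve the linear system for (t, s). Determinant = 10 ≠ 0, so a unique intersection of the containing lines exists. Solution: t = 9/10, s = 1/5 — both in [0, 1], so the segments cross. Intersection point: (4, -16/5).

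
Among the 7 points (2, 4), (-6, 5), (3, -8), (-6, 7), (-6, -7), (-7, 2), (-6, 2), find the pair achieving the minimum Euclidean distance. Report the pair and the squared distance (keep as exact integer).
Pair = ((-7, 2), (-6, 2)); squared distance = 1

Compute all C(7, 2) = 21 pairwise squared distances (x_i − x_j)² + (y_i − y_j)². The minimum is 1, attained by the pair ((-7, 2), (-6, 2)).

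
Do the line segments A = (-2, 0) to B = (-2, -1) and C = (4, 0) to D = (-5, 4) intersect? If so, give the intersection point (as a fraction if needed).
No (intersection of containing lines falls outside at least one segment)

Parametrize and solve: t = -8/3, s = 2/3. At least one of these is outside [0, 1], so the segments do not intersect.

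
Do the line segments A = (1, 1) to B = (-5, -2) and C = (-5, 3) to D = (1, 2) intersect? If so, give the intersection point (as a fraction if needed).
No (intersection of containing lines falls outside at least one segment)

Parametrize and solve: t = -1/4, s = 5/4. At least one of these is outside [0, 1], so the segments do not intersect.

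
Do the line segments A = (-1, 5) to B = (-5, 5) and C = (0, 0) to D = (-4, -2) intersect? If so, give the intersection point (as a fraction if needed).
No (intersection of containing lines falls outside at least one segment)

Parametrize and solve: t = -11/4, s = -5/2. At least one of these is outside [0, 1], so the segments do not intersect.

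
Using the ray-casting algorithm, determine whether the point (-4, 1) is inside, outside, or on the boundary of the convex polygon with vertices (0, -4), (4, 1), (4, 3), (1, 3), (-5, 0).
The point (-4, 1) lies strictly outside the polygon

Cast a horizontal ray to the right from the query point and count how many polygon edges it crosses (each edge strictly once or zero times, handled with the usual half-open convention). 
Parity of crossings → even ⇒ outside.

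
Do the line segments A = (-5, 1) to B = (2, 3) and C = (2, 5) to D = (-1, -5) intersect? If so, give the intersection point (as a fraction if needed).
Yes; intersection at (43/32, 45/16) (t = 29/32 on AB, s = 7/32 on CD)

Parametrize AB as A + t(B − A) = (-5 + 7 t, 1 + 2 t) and CD as C + s(D − C) = (2 + -3 s, 5 + -10 s). Solve the linear system for (t, s). Determinant = 64 ≠ 0, so a unique intersection of the containing lines exists. Solution: t = 29/32, s = 7/32 — both in [0, 1], so the segments cross. Intersection point: (43/32, 45/16).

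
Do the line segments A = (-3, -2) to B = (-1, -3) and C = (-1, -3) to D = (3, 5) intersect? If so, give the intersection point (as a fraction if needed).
Yes; intersection at (-1, -3) (t = 1 on AB, s = 0 on CD)

Parametrize AB as A + t(B − A) = (-3 + 2 t, -2 + -1 t) and CD as C + s(D − C) = (-1 + 4 s, -3 + 8 s). Solve the linear system for (t, s). Determinant = -20 ≠ 0, so a unique intersection of the containing lines exists. Solution: t = 1, s = 0 — both in [0, 1], so the segments cross. Intersection point: (-1, -3).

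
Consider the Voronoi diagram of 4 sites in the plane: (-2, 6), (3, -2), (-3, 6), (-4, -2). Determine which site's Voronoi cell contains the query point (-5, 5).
Nearest site = (-3, 6)

The Voronoi cell of site s contains exactly those query points closer to s than to any other site. Compute squared distances from q = (-5, 5) to each site:
  (-3 − -5)² + (6 − 5)² = 5
  (-2 − -5)² + (6 − 5)² = 10
  (-4 − -5)² + (-2 − 5)² = 50
  (3 − -5)² + (-2 − 5)² = 113
Minimum is attained by (-3, 6), so q lies in its Voronoi cell.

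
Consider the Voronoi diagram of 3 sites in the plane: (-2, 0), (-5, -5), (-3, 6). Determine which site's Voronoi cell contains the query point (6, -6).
Nearest site = (-2, 0)

The Voronoi cell of site s contains exactly those query points closer to s than to any other site. Compute squared distances from q = (6, -6) to each site:
  (-2 − 6)² + (0 − -6)² = 100
  (-5 − 6)² + (-5 − -6)² = 122
  (-3 − 6)² + (6 − -6)² = 225
Minimum is attained by (-2, 0), so q lies in its Voronoi cell.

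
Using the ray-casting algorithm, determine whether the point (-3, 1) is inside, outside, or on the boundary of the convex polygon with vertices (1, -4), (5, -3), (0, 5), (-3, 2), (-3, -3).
The point (-3, 1) lies on the polygon boundary

Boundary check: the query satisfies the collinearity and bounding-box conditions for some polygon edge, so it lies exactly on the boundary.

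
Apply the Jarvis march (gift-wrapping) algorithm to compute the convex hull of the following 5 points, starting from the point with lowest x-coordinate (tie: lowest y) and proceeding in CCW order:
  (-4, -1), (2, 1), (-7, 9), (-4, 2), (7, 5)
Hull (CCW) = [(-7, 9), (-4, -1), (2, 1), (7, 5)]

Jarvis march: at each step, from the current hull vertex p, select the next vertex q as the point such that every other point lies strictly to the left of (or on) the directed line p → q. (Equivalently: for every other point r, the cross product (q − p) × (r − p) ≥ 0.)
Starting point (lowest x, tie lowest y): (-7, 9). Wrap until returning to start. Resulting hull: (-7, 9), (-4, -1), (2, 1), (7, 5).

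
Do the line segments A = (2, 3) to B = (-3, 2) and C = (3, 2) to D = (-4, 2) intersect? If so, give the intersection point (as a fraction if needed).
Yes; intersection at (-3, 2) (t = 1 on AB, s = 6/7 on CD)

Parametrize AB as A + t(B − A) = (2 + -5 t, 3 + -1 t) and CD as C + s(D − C) = (3 + -7 s, 2 + 0 s). Solve the linear system for (t, s). Determinant = 7 ≠ 0, so a unique intersection of the containing lines exists. Solution: t = 1, s = 6/7 — both in [0, 1], so the segments cross. Intersection point: (-3, 2).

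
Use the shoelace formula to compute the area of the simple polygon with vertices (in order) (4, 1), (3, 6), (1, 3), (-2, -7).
Area = 49/2

Shoelace formula: Area = (1/2) |Σ_i (x_i · y_{i+1} − x_{i+1} · y_i)| (indices mod n). Compute each cross term:
  (4)(6) − (3)(1) = 21
  (3)(3) − (1)(6) = 3
  (1)(-7) − (-2)(3) = -1
  (-2)(1) − (4)(-7) = 26
Sum = 49, so (signed) Area = 49/2 = 49/2, |Area| = 49/2.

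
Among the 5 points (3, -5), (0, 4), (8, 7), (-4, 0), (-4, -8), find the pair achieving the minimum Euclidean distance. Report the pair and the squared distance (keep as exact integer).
Pair = ((0, 4), (-4, 0)); squared distance = 32

Compute all C(5, 2) = 10 pairwise squared distances (x_i − x_j)² + (y_i − y_j)². The minimum is 32, attained by the pair ((0, 4), (-4, 0)).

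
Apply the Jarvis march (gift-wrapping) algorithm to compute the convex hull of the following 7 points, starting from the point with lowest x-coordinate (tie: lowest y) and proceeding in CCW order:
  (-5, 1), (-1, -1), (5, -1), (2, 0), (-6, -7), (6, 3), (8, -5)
Hull (CCW) = [(-6, -7), (8, -5), (6, 3), (-5, 1)]

Jarvis march: at each step, from the current hull vertex p, select the next vertex q as the point such that every other point lies strictly to the left of (or on) the directed line p → q. (Equivalently: for every other point r, the cross product (q − p) × (r − p) ≥ 0.)
Starting point (lowest x, tie lowest y): (-6, -7). Wrap until returning to start. Resulting hull: (-6, -7), (8, -5), (6, 3), (-5, 1).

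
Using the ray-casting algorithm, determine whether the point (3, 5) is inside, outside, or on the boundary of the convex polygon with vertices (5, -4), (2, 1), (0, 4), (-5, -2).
The point (3, 5) lies strictly outside the polygon

Cast a horizontal ray to the right from the query point and count how many polygon edges it crosses (each edge strictly once or zero times, handled with the usual half-open convention). 
Parity of crossings → even ⇒ outside.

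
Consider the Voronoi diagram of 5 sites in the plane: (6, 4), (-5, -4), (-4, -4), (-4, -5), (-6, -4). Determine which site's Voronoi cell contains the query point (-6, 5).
Nearest site = (-6, -4)

The Voronoi cell of site s contains exactly those query points closer to s than to any other site. Compute squared distances from q = (-6, 5) to each site:
  (-6 − -6)² + (-4 − 5)² = 81
  (-5 − -6)² + (-4 − 5)² = 82
  (-4 − -6)² + (-4 − 5)² = 85
  (-4 − -6)² + (-5 − 5)² = 104
  (6 − -6)² + (4 − 5)² = 145
Minimum is attained by (-6, -4), so q lies in its Voronoi cell.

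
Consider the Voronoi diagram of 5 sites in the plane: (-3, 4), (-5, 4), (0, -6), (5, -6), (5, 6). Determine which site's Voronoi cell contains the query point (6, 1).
Nearest site = (5, 6)

The Voronoi cell of site s contains exactly those query points closer to s than to any other site. Compute squared distances from q = (6, 1) to each site:
  (5 − 6)² + (6 − 1)² = 26
  (5 − 6)² + (-6 − 1)² = 50
  (0 − 6)² + (-6 − 1)² = 85
  (-3 − 6)² + (4 − 1)² = 90
  (-5 − 6)² + (4 − 1)² = 130
Minimum is attained by (5, 6), so q lies in its Voronoi cell.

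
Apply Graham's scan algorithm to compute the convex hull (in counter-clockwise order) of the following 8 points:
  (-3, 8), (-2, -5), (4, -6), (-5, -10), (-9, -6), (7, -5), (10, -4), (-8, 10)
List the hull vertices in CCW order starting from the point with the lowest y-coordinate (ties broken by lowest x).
Hull (CCW) = [(-5, -10), (10, -4), (-3, 8), (-8, 10), (-9, -6)]

Graham scan procedure:
  1. Find the pivot p₀ = point with lowest y (tie → lowest x): (-5, -10).
  2. Sort the remaining points by polar angle around p₀.
  3. Walk through sorted points, maintaining a stack; pop the top while the last three entries make a non-left turn (cross product ≤ 0).
  4. Final stack is the convex hull in CCW order: (-5, -10), (10, -4), (-3, 8), (-8, 10), (-9, -6).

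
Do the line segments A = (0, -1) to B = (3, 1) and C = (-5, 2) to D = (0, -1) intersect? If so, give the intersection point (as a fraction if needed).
Yes; intersection at (0, -1) (t = 0 on AB, s = 1 on CD)

Parametrize AB as A + t(B − A) = (0 + 3 t, -1 + 2 t) and CD as C + s(D − C) = (-5 + 5 s, 2 + -3 s). Solve the linear system for (t, s). Determinant = 19 ≠ 0, so a unique intersection of the containing lines exists. Solution: t = 0, s = 1 — both in [0, 1], so the segments cross. Intersection point: (0, -1).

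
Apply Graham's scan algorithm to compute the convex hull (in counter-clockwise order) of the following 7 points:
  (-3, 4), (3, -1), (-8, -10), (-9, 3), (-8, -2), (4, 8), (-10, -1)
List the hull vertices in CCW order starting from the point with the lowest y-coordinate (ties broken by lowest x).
Hull (CCW) = [(-8, -10), (3, -1), (4, 8), (-9, 3), (-10, -1)]

Graham scan procedure:
  1. Find the pivot p₀ = point with lowest y (tie → lowest x): (-8, -10).
  2. Sort the remaining points by polar angle around p₀.
  3. Walk through sorted points, maintaining a stack; pop the top while the last three entries make a non-left turn (cross product ≤ 0).
  4. Final stack is the convex hull in CCW order: (-8, -10), (3, -1), (4, 8), (-9, 3), (-10, -1).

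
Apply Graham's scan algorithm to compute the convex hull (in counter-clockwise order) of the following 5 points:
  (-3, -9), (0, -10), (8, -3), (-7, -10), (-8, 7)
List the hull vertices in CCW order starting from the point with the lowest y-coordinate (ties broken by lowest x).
Hull (CCW) = [(-7, -10), (0, -10), (8, -3), (-8, 7)]

Graham scan procedure:
  1. Find the pivot p₀ = point with lowest y (tie → lowest x): (-7, -10).
  2. Sort the remaining points by polar angle around p₀.
  3. Walk through sorted points, maintaining a stack; pop the top while the last three entries make a non-left turn (cross product ≤ 0).
  4. Final stack is the convex hull in CCW order: (-7, -10), (0, -10), (8, -3), (-8, 7).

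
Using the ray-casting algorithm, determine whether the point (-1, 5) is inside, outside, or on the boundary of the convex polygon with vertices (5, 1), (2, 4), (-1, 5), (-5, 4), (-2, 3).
The point (-1, 5) lies on the polygon boundary

Boundary check: the query satisfies the collinearity and bounding-box conditions for some polygon edge, so it lies exactly on the boundary.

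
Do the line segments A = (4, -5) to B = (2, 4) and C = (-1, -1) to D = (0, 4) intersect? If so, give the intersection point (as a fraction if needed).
No (intersection of containing lines falls outside at least one segment)

Parametrize and solve: t = 29/19, s = 37/19. At least one of these is outside [0, 1], so the segments do not intersect.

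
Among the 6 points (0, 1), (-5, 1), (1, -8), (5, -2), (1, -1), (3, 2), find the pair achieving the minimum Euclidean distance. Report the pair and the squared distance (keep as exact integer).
Pair = ((0, 1), (1, -1)); squared distance = 5

Compute all C(6, 2) = 15 pairwise squared distances (x_i − x_j)² + (y_i − y_j)². The minimum is 5, attained by the pair ((0, 1), (1, -1)).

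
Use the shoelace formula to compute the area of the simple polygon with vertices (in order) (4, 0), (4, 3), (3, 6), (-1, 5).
Area = 14

Shoelace formula: Area = (1/2) |Σ_i (x_i · y_{i+1} − x_{i+1} · y_i)| (indices mod n). Compute each cross term:
  (4)(3) − (4)(0) = 12
  (4)(6) − (3)(3) = 15
  (3)(5) − (-1)(6) = 21
  (-1)(0) − (4)(5) = -20
Sum = 28, so (signed) Area = 28/2 = 14, |Area| = 14.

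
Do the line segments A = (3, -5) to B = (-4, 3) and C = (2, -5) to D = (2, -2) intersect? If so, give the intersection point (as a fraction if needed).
Yes; intersection at (2, -27/7) (t = 1/7 on AB, s = 8/21 on CD)

Parametrize AB as A + t(B − A) = (3 + -7 t, -5 + 8 t) and CD as C + s(D − C) = (2 + 0 s, -5 + 3 s). Solve the linear system for (t, s). Determinant = 21 ≠ 0, so a unique intersection of the containing lines exists. Solution: t = 1/7, s = 8/21 — both in [0, 1], so the segments cross. Intersection point: (2, -27/7).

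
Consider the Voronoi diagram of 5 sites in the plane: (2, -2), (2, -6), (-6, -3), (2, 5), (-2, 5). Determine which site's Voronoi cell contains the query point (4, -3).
Nearest site = (2, -2)

The Voronoi cell of site s contains exactly those query points closer to s than to any other site. Compute squared distances from q = (4, -3) to each site:
  (2 − 4)² + (-2 − -3)² = 5
  (2 − 4)² + (-6 − -3)² = 13
  (2 − 4)² + (5 − -3)² = 68
  (-6 − 4)² + (-3 − -3)² = 100
  (-2 − 4)² + (5 − -3)² = 100
Minimum is attained by (2, -2), so q lies in its Voronoi cell.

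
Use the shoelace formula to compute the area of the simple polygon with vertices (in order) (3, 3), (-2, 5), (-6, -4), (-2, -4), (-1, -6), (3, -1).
Area = 57

Shoelace formula: Area = (1/2) |Σ_i (x_i · y_{i+1} − x_{i+1} · y_i)| (indices mod n). Compute each cross term:
  (3)(5) − (-2)(3) = 21
  (-2)(-4) − (-6)(5) = 38
  (-6)(-4) − (-2)(-4) = 16
  (-2)(-6) − (-1)(-4) = 8
  (-1)(-1) − (3)(-6) = 19
  (3)(3) − (3)(-1) = 12
Sum = 114, so (signed) Area = 114/2 = 57, |Area| = 57.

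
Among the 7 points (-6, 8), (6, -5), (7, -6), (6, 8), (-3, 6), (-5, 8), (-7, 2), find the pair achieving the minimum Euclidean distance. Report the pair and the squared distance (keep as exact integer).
Pair = ((-6, 8), (-5, 8)); squared distance = 1

Compute all C(7, 2) = 21 pairwise squared distances (x_i − x_j)² + (y_i − y_j)². The minimum is 1, attained by the pair ((-6, 8), (-5, 8)).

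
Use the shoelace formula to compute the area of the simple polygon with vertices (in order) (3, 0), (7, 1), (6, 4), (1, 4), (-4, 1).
Area = 59/2

Shoelace formula: Area = (1/2) |Σ_i (x_i · y_{i+1} − x_{i+1} · y_i)| (indices mod n). Compute each cross term:
  (3)(1) − (7)(0) = 3
  (7)(4) − (6)(1) = 22
  (6)(4) − (1)(4) = 20
  (1)(1) − (-4)(4) = 17
  (-4)(0) − (3)(1) = -3
Sum = 59, so (signed) Area = 59/2 = 59/2, |Area| = 59/2.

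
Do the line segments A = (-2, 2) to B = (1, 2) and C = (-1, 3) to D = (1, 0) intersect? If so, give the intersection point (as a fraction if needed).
Yes; intersection at (-1/3, 2) (t = 5/9 on AB, s = 1/3 on CD)

Parametrize AB as A + t(B − A) = (-2 + 3 t, 2 + 0 t) and CD as C + s(D − C) = (-1 + 2 s, 3 + -3 s). Solve the linear system for (t, s). Determinant = 9 ≠ 0, so a unique intersection of the containing lines exists. Solution: t = 5/9, s = 1/3 — both in [0, 1], so the segments cross. Intersection point: (-1/3, 2).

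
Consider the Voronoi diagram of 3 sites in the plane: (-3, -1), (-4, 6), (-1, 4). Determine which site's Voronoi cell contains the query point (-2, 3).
Nearest site = (-1, 4)

The Voronoi cell of site s contains exactly those query points closer to s than to any other site. Compute squared distances from q = (-2, 3) to each site:
  (-1 − -2)² + (4 − 3)² = 2
  (-4 − -2)² + (6 − 3)² = 13
  (-3 − -2)² + (-1 − 3)² = 17
Minimum is attained by (-1, 4), so q lies in its Voronoi cell.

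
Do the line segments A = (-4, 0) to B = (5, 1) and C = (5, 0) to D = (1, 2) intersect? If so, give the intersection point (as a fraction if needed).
Yes; intersection at (37/11, 9/11) (t = 9/11 on AB, s = 9/22 on CD)

Parametrize AB as A + t(B − A) = (-4 + 9 t, 0 + 1 t) and CD as C + s(D − C) = (5 + -4 s, 0 + 2 s). Solve the linear system for (t, s). Determinant = -22 ≠ 0, so a unique intersection of the containing lines exists. Solution: t = 9/11, s = 9/22 — both in [0, 1], so the segments cross. Intersection point: (37/11, 9/11).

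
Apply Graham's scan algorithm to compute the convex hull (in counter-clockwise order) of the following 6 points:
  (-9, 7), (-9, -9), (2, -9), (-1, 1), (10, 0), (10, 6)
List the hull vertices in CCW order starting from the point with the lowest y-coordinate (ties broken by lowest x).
Hull (CCW) = [(-9, -9), (2, -9), (10, 0), (10, 6), (-9, 7)]

Graham scan procedure:
  1. Find the pivot p₀ = point with lowest y (tie → lowest x): (-9, -9).
  2. Sort the remaining points by polar angle around p₀.
  3. Walk through sorted points, maintaining a stack; pop the top while the last three entries make a non-left turn (cross product ≤ 0).
  4. Final stack is the convex hull in CCW order: (-9, -9), (2, -9), (10, 0), (10, 6), (-9, 7).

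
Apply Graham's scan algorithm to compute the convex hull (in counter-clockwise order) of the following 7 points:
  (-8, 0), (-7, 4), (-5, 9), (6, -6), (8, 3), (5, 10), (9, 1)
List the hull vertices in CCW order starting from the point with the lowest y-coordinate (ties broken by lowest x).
Hull (CCW) = [(6, -6), (9, 1), (5, 10), (-5, 9), (-7, 4), (-8, 0)]

Graham scan procedure:
  1. Find the pivot p₀ = point with lowest y (tie → lowest x): (6, -6).
  2. Sort the remaining points by polar angle around p₀.
  3. Walk through sorted points, maintaining a stack; pop the top while the last three entries make a non-left turn (cross product ≤ 0).
  4. Final stack is the convex hull in CCW order: (6, -6), (9, 1), (5, 10), (-5, 9), (-7, 4), (-8, 0).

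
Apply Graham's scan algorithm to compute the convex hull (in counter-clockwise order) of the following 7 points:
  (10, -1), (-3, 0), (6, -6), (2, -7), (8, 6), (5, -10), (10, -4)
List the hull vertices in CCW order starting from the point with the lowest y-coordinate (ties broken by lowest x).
Hull (CCW) = [(5, -10), (10, -4), (10, -1), (8, 6), (-3, 0), (2, -7)]

Graham scan procedure:
  1. Find the pivot p₀ = point with lowest y (tie → lowest x): (5, -10).
  2. Sort the remaining points by polar angle around p₀.
  3. Walk through sorted points, maintaining a stack; pop the top while the last three entries make a non-left turn (cross product ≤ 0).
  4. Final stack is the convex hull in CCW order: (5, -10), (10, -4), (10, -1), (8, 6), (-3, 0), (2, -7).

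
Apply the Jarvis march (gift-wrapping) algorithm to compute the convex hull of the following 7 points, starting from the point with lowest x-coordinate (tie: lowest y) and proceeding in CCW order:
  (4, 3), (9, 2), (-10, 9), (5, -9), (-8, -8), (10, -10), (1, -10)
Hull (CCW) = [(-10, 9), (-8, -8), (1, -10), (10, -10), (9, 2)]

Jarvis march: at each step, from the current hull vertex p, select the next vertex q as the point such that every other point lies strictly to the left of (or on) the directed line p → q. (Equivalently: for every other point r, the cross product (q − p) × (r − p) ≥ 0.)
Starting point (lowest x, tie lowest y): (-10, 9). Wrap until returning to start. Resulting hull: (-10, 9), (-8, -8), (1, -10), (10, -10), (9, 2).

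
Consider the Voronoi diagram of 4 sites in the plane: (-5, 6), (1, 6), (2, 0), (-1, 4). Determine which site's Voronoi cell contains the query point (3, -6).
Nearest site = (2, 0)

The Voronoi cell of site s contains exactly those query points closer to s than to any other site. Compute squared distances from q = (3, -6) to each site:
  (2 − 3)² + (0 − -6)² = 37
  (-1 − 3)² + (4 − -6)² = 116
  (1 − 3)² + (6 − -6)² = 148
  (-5 − 3)² + (6 − -6)² = 208
Minimum is attained by (2, 0), so q lies in its Voronoi cell.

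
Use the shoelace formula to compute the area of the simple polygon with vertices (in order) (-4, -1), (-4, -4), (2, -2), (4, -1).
Area = 13

Shoelace formula: Area = (1/2) |Σ_i (x_i · y_{i+1} − x_{i+1} · y_i)| (indices mod n). Compute each cross term:
  (-4)(-4) − (-4)(-1) = 12
  (-4)(-2) − (2)(-4) = 16
  (2)(-1) − (4)(-2) = 6
  (4)(-1) − (-4)(-1) = -8
Sum = 26, so (signed) Area = 26/2 = 13, |Area| = 13.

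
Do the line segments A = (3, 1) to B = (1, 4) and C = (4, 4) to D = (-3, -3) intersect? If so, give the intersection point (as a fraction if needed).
Yes; intersection at (11/5, 11/5) (t = 2/5 on AB, s = 9/35 on CD)

Parametrize AB as A + t(B − A) = (3 + -2 t, 1 + 3 t) and CD as C + s(D − C) = (4 + -7 s, 4 + -7 s). Solve the linear system for (t, s). Determinant = -35 ≠ 0, so a unique intersection of the containing lines exists. Solution: t = 2/5, s = 9/35 — both in [0, 1], so the segments cross. Intersection point: (11/5, 11/5).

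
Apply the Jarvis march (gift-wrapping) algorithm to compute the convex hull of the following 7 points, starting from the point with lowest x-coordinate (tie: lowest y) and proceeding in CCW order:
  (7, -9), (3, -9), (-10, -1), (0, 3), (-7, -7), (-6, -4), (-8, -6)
Hull (CCW) = [(-10, -1), (-8, -6), (-7, -7), (3, -9), (7, -9), (0, 3)]

Jarvis march: at each step, from the current hull vertex p, select the next vertex q as the point such that every other point lies strictly to the left of (or on) the directed line p → q. (Equivalently: for every other point r, the cross product (q − p) × (r − p) ≥ 0.)
Starting point (lowest x, tie lowest y): (-10, -1). Wrap until returning to start. Resulting hull: (-10, -1), (-8, -6), (-7, -7), (3, -9), (7, -9), (0, 3).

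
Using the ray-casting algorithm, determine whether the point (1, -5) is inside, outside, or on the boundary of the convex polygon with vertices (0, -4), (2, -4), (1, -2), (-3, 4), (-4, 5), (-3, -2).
The point (1, -5) lies strictly outside the polygon

Cast a horizontal ray to the right from the query point and count how many polygon edges it crosses (each edge strictly once or zero times, handled with the usual half-open convention). 
Parity of crossings → even ⇒ outside.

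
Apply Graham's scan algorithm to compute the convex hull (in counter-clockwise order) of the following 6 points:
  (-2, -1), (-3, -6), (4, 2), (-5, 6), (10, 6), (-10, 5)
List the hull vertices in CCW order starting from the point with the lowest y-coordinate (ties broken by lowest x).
Hull (CCW) = [(-3, -6), (10, 6), (-5, 6), (-10, 5)]

Graham scan procedure:
  1. Find the pivot p₀ = point with lowest y (tie → lowest x): (-3, -6).
  2. Sort the remaining points by polar angle around p₀.
  3. Walk through sorted points, maintaining a stack; pop the top while the last three entries make a non-left turn (cross product ≤ 0).
  4. Final stack is the convex hull in CCW order: (-3, -6), (10, 6), (-5, 6), (-10, 5).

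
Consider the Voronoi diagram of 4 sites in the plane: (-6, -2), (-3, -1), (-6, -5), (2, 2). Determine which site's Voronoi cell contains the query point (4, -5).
Nearest site = (2, 2)

The Voronoi cell of site s contains exactly those query points closer to s than to any other site. Compute squared distances from q = (4, -5) to each site:
  (2 − 4)² + (2 − -5)² = 53
  (-3 − 4)² + (-1 − -5)² = 65
  (-6 − 4)² + (-5 − -5)² = 100
  (-6 − 4)² + (-2 − -5)² = 109
Minimum is attained by (2, 2), so q lies in its Voronoi cell.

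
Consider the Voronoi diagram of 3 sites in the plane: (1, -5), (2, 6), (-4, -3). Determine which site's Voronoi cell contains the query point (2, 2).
Nearest site = (2, 6)

The Voronoi cell of site s contains exactly those query points closer to s than to any other site. Compute squared distances from q = (2, 2) to each site:
  (2 − 2)² + (6 − 2)² = 16
  (1 − 2)² + (-5 − 2)² = 50
  (-4 − 2)² + (-3 − 2)² = 61
Minimum is attained by (2, 6), so q lies in its Voronoi cell.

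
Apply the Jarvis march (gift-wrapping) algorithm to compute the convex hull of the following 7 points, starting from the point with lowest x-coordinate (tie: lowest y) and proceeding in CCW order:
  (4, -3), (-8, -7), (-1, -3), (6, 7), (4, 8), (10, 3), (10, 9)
Hull (CCW) = [(-8, -7), (4, -3), (10, 3), (10, 9), (4, 8)]

Jarvis march: at each step, from the current hull vertex p, select the next vertex q as the point such that every other point lies strictly to the left of (or on) the directed line p → q. (Equivalently: for every other point r, the cross product (q − p) × (r − p) ≥ 0.)
Starting point (lowest x, tie lowest y): (-8, -7). Wrap until returning to start. Resulting hull: (-8, -7), (4, -3), (10, 3), (10, 9), (4, 8).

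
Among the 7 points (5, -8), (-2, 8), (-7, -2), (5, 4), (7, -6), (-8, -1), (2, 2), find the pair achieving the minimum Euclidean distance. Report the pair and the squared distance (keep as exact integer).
Pair = ((-7, -2), (-8, -1)); squared distance = 2

Compute all C(7, 2) = 21 pairwise squared distances (x_i − x_j)² + (y_i − y_j)². The minimum is 2, attained by the pair ((-7, -2), (-8, -1)).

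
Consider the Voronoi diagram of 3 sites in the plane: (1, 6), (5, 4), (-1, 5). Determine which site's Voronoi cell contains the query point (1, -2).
Nearest site = (5, 4)

The Voronoi cell of site s contains exactly those query points closer to s than to any other site. Compute squared distances from q = (1, -2) to each site:
  (5 − 1)² + (4 − -2)² = 52
  (-1 − 1)² + (5 − -2)² = 53
  (1 − 1)² + (6 − -2)² = 64
Minimum is attained by (5, 4), so q lies in its Voronoi cell.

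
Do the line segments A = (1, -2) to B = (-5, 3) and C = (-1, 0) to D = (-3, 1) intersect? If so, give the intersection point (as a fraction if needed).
Yes; intersection at (-2, 1/2) (t = 1/2 on AB, s = 1/2 on CD)

Parametrize AB as A + t(B − A) = (1 + -6 t, -2 + 5 t) and CD as C + s(D − C) = (-1 + -2 s, 0 + 1 s). Solve the linear system for (t, s). Determinant = -4 ≠ 0, so a unique intersection of the containing lines exists. Solution: t = 1/2, s = 1/2 — both in [0, 1], so the segments cross. Intersection point: (-2, 1/2).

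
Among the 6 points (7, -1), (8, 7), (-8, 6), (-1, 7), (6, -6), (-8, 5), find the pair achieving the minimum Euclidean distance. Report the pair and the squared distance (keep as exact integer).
Pair = ((-8, 6), (-8, 5)); squared distance = 1

Compute all C(6, 2) = 15 pairwise squared distances (x_i − x_j)² + (y_i − y_j)². The minimum is 1, attained by the pair ((-8, 6), (-8, 5)).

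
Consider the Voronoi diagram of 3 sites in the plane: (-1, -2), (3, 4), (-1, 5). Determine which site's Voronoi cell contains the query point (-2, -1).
Nearest site = (-1, -2)

The Voronoi cell of site s contains exactly those query points closer to s than to any other site. Compute squared distances from q = (-2, -1) to each site:
  (-1 − -2)² + (-2 − -1)² = 2
  (-1 − -2)² + (5 − -1)² = 37
  (3 − -2)² + (4 − -1)² = 50
Minimum is attained by (-1, -2), so q lies in its Voronoi cell.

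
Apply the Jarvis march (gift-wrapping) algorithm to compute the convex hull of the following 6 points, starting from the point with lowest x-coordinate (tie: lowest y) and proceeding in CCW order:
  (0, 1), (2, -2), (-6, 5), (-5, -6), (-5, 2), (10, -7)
Hull (CCW) = [(-6, 5), (-5, -6), (10, -7), (0, 1)]

Jarvis march: at each step, from the current hull vertex p, select the next vertex q as the point such that every other point lies strictly to the left of (or on) the directed line p → q. (Equivalently: for every other point r, the cross product (q − p) × (r − p) ≥ 0.)
Starting point (lowest x, tie lowest y): (-6, 5). Wrap until returning to start. Resulting hull: (-6, 5), (-5, -6), (10, -7), (0, 1).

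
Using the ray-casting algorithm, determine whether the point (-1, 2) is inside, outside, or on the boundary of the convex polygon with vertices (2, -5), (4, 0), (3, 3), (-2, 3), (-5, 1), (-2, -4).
The point (-1, 2) lies strictly inside the polygon

Cast a horizontal ray to the right from the query point and count how many polygon edges it crosses (each edge strictly once or zero times, handled with the usual half-open convention). 
Parity of crossings → odd ⇒ inside.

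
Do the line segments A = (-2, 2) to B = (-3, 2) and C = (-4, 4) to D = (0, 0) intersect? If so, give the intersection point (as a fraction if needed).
Yes; intersection at (-2, 2) (t = 0 on AB, s = 1/2 on CD)

Parametrize AB as A + t(B − A) = (-2 + -1 t, 2 + 0 t) and CD as C + s(D − C) = (-4 + 4 s, 4 + -4 s). Solve the linear system for (t, s). Determinant = -4 ≠ 0, so a unique intersection of the containing lines exists. Solution: t = 0, s = 1/2 — both in [0, 1], so the segments cross. Intersection point: (-2, 2).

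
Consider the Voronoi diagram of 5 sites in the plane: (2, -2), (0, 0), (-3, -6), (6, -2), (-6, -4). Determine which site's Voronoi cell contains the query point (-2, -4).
Nearest site = (-3, -6)

The Voronoi cell of site s contains exactly those query points closer to s than to any other site. Compute squared distances from q = (-2, -4) to each site:
  (-3 − -2)² + (-6 − -4)² = 5
  (-6 − -2)² + (-4 − -4)² = 16
  (0 − -2)² + (0 − -4)² = 20
  (2 − -2)² + (-2 − -4)² = 20
  (6 − -2)² + (-2 − -4)² = 68
Minimum is attained by (-3, -6), so q lies in its Voronoi cell.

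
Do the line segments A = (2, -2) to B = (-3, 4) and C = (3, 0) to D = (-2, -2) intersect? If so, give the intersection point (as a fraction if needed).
Yes; intersection at (1, -4/5) (t = 1/5 on AB, s = 2/5 on CD)

Parametrize AB as A + t(B − A) = (2 + -5 t, -2 + 6 t) and CD as C + s(D − C) = (3 + -5 s, 0 + -2 s). Solve the linear system for (t, s). Determinant = -40 ≠ 0, so a unique intersection of the containing lines exists. Solution: t = 1/5, s = 2/5 — both in [0, 1], so the segments cross. Intersection point: (1, -4/5).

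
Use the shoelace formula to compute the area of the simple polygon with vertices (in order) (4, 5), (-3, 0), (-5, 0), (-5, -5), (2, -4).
Area = 48

Shoelace formula: Area = (1/2) |Σ_i (x_i · y_{i+1} − x_{i+1} · y_i)| (indices mod n). Compute each cross term:
  (4)(0) − (-3)(5) = 15
  (-3)(0) − (-5)(0) = 0
  (-5)(-5) − (-5)(0) = 25
  (-5)(-4) − (2)(-5) = 30
  (2)(5) − (4)(-4) = 26
Sum = 96, so (signed) Area = 96/2 = 48, |Area| = 48.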